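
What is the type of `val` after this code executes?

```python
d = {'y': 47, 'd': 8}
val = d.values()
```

.values() returns a dict_values view object

dict_values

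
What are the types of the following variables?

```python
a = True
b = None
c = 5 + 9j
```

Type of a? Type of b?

a is bool; b is NoneType

bool, NoneType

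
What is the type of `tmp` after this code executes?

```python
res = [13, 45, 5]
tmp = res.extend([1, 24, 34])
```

list.extend() returns None

NoneType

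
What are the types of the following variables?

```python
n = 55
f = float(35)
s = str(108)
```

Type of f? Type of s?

f is float; s is str

float, str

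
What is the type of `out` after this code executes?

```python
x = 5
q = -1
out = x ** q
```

int ** negative int returns float

float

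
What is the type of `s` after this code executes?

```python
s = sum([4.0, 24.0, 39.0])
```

sum() of floats returns float

float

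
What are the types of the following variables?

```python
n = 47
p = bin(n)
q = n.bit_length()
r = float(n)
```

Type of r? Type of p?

float() returns float; bin() returns str

float, str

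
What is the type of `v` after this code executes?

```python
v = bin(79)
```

bin() returns str representation

str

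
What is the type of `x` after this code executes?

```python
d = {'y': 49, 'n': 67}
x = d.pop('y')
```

dict.pop() returns the value (int)

int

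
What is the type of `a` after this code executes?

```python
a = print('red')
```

print() returns None

NoneType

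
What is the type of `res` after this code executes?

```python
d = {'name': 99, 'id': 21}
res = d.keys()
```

.keys() returns a dict_keys view object

dict_keys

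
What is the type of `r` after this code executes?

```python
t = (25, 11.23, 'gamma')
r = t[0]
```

Index 0 of tuple is 25 which is int

int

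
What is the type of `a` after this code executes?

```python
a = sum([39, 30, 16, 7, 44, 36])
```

sum() of ints returns int

int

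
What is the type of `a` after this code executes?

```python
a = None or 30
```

'or' with None returns the other value (30, int)

int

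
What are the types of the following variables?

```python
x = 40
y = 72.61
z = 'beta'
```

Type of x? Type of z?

x is int; z is str

int, str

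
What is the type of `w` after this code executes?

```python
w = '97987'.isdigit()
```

str.isdigit() returns bool

bool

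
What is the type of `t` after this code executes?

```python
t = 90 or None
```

'or' returns first truthy value (90, int)

int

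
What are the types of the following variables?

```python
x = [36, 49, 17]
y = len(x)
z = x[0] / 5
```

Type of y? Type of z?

len() returns int; int / int returns float

int, float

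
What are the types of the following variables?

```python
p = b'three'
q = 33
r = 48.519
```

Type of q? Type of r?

q is int; r is float

int, float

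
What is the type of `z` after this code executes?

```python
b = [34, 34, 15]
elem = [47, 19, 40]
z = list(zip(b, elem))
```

list(zip(...)) returns a list of tuples

list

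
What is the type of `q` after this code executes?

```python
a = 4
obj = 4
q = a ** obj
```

int ** positive int returns int (4 ** 4 = 256)

int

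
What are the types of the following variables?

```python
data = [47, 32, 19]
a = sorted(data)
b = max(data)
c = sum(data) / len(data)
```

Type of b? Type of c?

max of ints returns int; int / int returns float

int, float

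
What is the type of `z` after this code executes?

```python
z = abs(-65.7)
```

abs() of float returns float

float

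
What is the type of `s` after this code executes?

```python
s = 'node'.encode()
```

str.encode() returns bytes

bytes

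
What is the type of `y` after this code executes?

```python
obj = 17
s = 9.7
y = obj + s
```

int + float returns float (17 + 9.7 = 26.7)

float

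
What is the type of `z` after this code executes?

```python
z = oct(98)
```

oct() returns str representation

str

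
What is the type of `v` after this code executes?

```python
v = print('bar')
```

print() returns None

NoneType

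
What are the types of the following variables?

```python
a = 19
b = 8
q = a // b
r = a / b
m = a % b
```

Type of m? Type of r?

int % int returns int; int / int returns float

int, float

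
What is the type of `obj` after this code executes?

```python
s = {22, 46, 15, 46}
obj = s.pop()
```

Popping from a set of ints returns int

int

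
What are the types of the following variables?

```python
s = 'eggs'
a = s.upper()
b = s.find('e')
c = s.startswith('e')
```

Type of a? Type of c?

str.upper() returns str; str.startswith() returns bool

str, bool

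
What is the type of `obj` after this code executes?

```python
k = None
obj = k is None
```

'is' comparison returns bool

bool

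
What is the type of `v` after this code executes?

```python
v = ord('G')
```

ord() returns int (Unicode code point)

int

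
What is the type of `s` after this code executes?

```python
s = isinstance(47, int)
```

isinstance() returns bool

bool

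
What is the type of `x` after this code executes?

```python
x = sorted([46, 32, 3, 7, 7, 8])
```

sorted() always returns list

list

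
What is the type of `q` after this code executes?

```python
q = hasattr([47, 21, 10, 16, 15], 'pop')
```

hasattr() returns bool

bool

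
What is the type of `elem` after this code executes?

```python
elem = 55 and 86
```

'and' returns the last value when all truthy (86, which is int)

int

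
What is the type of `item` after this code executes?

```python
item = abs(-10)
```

abs() of int returns int

int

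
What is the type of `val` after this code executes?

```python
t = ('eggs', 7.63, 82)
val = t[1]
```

Index 1 of tuple is 7.63 which is float

float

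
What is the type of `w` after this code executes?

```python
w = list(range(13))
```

list(range(...)) returns list

list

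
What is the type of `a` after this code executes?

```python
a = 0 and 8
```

'and' returns the first falsy value (0, which is int)

int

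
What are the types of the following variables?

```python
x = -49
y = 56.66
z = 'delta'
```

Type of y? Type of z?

y is float; z is str

float, str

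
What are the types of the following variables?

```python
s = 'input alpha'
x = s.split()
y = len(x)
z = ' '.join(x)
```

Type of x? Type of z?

str.split() returns list; str.join() returns str

list, str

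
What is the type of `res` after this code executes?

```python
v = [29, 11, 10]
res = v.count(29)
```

list.count() returns int

int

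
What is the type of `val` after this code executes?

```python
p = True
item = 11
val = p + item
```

bool + int returns int (True is 1, so 1 + 11 = 12)

int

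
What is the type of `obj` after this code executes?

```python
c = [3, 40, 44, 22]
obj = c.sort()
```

list.sort() returns None (sorts in place)

NoneType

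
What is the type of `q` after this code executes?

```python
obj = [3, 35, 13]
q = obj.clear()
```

list.clear() returns None

NoneType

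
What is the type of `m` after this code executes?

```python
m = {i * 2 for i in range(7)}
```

A set comprehension {expr for x in iterable} produces a set

set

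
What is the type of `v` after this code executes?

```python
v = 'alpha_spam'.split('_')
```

str.split() returns list

list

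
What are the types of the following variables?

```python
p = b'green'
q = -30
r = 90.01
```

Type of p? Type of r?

p is bytes; r is float

bytes, float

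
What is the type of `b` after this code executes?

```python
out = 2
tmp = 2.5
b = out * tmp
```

int * float returns float (2 * 2.5 = 5.0)

float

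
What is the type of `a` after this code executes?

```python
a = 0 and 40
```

'and' returns the first falsy value (0, which is int)

int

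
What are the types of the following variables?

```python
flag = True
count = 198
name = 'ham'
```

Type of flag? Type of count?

flag is bool; count is int

bool, int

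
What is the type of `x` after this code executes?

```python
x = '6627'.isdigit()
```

str.isdigit() returns bool

bool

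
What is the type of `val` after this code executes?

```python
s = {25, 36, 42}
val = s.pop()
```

Popping from a set of ints returns int

int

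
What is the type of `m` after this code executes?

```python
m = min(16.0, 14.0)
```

min() of floats returns float

float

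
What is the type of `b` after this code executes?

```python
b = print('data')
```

print() returns None

NoneType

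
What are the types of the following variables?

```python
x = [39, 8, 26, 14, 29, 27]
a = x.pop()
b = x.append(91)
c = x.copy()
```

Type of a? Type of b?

list.pop() returns the element (int); list.append() returns None

int, NoneType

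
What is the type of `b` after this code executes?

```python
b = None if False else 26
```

Ternary: condition is False, else branch (26) taken → int

int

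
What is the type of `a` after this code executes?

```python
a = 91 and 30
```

'and' returns the last value when all truthy (30, which is int)

int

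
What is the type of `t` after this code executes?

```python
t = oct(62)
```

oct() returns str representation

str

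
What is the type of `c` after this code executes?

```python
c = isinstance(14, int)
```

isinstance() returns bool

bool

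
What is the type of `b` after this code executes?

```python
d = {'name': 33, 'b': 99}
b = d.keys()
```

.keys() returns a dict_keys view object

dict_keys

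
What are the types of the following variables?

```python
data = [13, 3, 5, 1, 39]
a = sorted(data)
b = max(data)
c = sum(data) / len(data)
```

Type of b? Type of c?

max of ints returns int; int / int returns float

int, float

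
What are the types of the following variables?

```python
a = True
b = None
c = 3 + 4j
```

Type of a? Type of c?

a is bool; c is complex

bool, complex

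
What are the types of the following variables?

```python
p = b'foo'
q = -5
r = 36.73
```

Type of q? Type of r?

q is int; r is float

int, float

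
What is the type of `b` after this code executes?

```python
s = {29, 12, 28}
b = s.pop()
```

Popping from a set of ints returns int

int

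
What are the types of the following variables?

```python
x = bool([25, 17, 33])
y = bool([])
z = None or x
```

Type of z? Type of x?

None or <bool> returns the bool; bool() returns bool

bool, bool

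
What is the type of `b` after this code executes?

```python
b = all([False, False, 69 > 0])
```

all() returns bool

bool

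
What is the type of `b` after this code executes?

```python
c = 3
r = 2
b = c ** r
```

int ** positive int returns int (3 ** 2 = 9)

int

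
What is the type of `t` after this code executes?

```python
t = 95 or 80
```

'or' returns the first truthy value (95, which is int)

int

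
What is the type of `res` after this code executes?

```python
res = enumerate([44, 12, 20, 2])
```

enumerate() returns an enumerate iterator object

enumerate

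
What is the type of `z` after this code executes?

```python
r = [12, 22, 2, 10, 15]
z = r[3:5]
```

Slicing a list always returns a list

list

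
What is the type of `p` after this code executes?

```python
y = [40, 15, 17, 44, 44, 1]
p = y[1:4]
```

Slicing a list always returns a list

list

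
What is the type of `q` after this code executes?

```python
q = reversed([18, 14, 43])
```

reversed() on a list returns a list_reverseiterator

list_reverseiterator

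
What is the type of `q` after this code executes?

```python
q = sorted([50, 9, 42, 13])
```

sorted() always returns list

list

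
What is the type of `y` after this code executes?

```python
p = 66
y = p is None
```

'is' comparison returns bool

bool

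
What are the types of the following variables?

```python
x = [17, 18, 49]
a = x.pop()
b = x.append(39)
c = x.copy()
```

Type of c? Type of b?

list.copy() returns list; list.append() returns None

list, NoneType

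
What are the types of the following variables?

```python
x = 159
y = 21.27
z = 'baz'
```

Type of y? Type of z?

y is float; z is str

float, str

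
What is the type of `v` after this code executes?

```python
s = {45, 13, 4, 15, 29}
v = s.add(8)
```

set.add() returns None (mutates in place)

NoneType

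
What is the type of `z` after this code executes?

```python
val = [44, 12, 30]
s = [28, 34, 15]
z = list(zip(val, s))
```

list(zip(...)) returns a list of tuples

list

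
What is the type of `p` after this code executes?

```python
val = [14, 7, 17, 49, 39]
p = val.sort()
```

list.sort() returns None (sorts in place)

NoneType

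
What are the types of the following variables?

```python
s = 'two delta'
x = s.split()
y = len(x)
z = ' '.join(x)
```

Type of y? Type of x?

len() returns int; str.split() returns list

int, list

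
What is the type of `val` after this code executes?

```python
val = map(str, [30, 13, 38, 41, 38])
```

map() returns a map iterator object

map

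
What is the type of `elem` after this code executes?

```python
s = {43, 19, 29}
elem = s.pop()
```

Popping from a set of ints returns int

int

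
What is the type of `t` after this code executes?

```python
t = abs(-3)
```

abs() of int returns int

int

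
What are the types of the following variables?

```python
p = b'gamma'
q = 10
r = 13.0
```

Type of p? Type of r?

p is bytes; r is float

bytes, float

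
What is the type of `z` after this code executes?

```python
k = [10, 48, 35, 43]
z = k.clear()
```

list.clear() returns None

NoneType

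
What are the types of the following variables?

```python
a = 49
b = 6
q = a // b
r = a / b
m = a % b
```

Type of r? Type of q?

int / int returns float; int // int returns int

float, int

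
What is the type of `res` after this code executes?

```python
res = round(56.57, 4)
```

round() with ndigits arg returns float

float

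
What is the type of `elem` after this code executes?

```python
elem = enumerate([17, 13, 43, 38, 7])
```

enumerate() returns an enumerate iterator object

enumerate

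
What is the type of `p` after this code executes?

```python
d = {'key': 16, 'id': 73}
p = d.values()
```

.values() returns a dict_values view object

dict_values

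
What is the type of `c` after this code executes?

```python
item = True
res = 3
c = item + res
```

bool + int returns int (True is 1, so 1 + 3 = 4)

int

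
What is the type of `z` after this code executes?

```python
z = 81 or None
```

'or' returns first truthy value (81, int)

int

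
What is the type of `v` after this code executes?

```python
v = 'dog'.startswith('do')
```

str.startswith() returns bool

bool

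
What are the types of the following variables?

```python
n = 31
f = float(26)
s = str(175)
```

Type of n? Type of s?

n is int; s is str

int, str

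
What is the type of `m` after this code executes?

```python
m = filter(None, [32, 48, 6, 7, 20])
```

filter() returns a filter iterator object

filter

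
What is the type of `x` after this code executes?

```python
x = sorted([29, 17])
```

sorted() always returns list

list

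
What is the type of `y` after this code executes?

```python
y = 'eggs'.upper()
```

str.upper() returns str

str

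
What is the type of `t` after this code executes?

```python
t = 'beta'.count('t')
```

str.count() returns int

int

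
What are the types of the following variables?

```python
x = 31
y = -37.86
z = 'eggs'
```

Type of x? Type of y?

x is int; y is float

int, float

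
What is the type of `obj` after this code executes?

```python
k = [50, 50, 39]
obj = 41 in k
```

'in' operator returns bool

bool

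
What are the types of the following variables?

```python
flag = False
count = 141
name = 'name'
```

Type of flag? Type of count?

flag is bool; count is int

bool, int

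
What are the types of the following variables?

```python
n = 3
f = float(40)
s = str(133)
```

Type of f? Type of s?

f is float; s is str

float, str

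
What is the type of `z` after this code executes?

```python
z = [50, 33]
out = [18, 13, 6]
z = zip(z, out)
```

zip() returns a zip iterator object

zip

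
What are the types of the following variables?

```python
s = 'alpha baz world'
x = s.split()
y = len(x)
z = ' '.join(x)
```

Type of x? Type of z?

str.split() returns list; str.join() returns str

list, str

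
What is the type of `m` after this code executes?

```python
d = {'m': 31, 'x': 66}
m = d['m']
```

Accessing dict[str, int] with key 'm' returns int value 31

int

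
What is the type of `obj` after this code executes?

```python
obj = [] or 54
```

'or' returns first truthy value (54, which is int)

int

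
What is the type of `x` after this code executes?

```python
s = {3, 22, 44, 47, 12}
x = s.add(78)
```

set.add() returns None (mutates in place)

NoneType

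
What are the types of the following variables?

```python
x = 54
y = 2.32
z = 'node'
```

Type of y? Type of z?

y is float; z is str

float, str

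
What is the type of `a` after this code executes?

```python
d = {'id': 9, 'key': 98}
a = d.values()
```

.values() returns a dict_values view object

dict_values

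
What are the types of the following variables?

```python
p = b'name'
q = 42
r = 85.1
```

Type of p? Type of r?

p is bytes; r is float

bytes, float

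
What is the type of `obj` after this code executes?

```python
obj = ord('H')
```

ord() returns int (Unicode code point)

int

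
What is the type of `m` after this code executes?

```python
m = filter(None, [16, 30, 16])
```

filter() returns a filter iterator object

filter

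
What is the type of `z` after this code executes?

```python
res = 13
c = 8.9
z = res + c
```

int + float returns float (13 + 8.9 = 21.9)

float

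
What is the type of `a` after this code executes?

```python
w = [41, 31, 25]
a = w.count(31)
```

list.count() returns int

int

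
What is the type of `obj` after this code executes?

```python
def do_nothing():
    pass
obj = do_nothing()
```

A function with no return statement returns None

NoneType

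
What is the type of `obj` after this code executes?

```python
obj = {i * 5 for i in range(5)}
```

A set comprehension {expr for x in iterable} produces a set

set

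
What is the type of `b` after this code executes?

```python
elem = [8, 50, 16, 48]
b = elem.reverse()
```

list.reverse() returns None

NoneType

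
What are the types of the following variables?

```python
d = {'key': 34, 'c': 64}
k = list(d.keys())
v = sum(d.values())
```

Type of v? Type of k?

sum of int values returns int; list(...) returns list

int, list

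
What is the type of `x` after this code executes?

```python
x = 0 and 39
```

'and' returns the first falsy value (0, which is int)

int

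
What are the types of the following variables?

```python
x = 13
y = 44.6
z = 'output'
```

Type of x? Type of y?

x is int; y is float

int, float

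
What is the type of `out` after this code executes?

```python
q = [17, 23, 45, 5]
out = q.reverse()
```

list.reverse() returns None

NoneType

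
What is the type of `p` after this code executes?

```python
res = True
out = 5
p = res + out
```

bool + int returns int (True is 1, so 1 + 5 = 6)

int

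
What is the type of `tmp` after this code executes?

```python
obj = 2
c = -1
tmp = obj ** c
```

int ** negative int returns float

float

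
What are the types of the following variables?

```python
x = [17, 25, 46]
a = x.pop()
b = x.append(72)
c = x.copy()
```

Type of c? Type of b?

list.copy() returns list; list.append() returns None

list, NoneType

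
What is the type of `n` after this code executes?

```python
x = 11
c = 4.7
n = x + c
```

int + float returns float (11 + 4.7 = 15.7)

float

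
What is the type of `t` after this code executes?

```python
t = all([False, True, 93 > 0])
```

all() returns bool

bool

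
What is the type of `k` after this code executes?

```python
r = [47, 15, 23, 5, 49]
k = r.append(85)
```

list.append() returns None (mutates in place)

NoneType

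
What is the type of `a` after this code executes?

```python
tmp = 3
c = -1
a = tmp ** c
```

int ** negative int returns float

float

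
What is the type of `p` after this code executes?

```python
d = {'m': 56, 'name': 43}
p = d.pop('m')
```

dict.pop() returns the value (int)

int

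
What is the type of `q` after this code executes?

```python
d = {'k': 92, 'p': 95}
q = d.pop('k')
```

dict.pop() returns the value (int)

int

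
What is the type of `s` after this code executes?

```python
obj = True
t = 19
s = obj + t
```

bool + int returns int (True is 1, so 1 + 19 = 20)

int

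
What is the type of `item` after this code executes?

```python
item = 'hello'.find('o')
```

str.find() returns int (index, or -1)

int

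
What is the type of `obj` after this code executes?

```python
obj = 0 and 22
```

'and' returns the first falsy value (0, which is int)

int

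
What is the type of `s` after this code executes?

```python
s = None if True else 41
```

Ternary: condition is True, if branch (None) taken → NoneType

NoneType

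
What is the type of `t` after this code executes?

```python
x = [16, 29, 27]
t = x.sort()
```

list.sort() returns None (sorts in place)

NoneType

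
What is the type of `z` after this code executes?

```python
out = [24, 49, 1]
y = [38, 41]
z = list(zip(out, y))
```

list(zip(...)) returns a list of tuples

list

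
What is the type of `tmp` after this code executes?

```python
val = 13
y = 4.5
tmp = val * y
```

int * float returns float (13 * 4.5 = 58.5)

float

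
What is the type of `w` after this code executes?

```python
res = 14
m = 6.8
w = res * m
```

int * float returns float (14 * 6.8 = 95.2)

float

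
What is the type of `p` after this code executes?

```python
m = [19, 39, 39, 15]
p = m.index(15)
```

list.index() returns int

int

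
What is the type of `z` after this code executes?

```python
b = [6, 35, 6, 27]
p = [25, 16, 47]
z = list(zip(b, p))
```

list(zip(...)) returns a list of tuples

list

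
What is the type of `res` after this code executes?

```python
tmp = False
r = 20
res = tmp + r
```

bool + int returns int (False is 0, so 0 + 20 = 20)

int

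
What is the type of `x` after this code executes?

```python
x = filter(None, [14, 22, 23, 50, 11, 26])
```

filter() returns a filter iterator object

filter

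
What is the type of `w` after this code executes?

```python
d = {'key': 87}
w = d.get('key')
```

dict.get() returns the value (int) when key is found

int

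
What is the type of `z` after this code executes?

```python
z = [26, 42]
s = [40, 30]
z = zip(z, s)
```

zip() returns a zip iterator object

zip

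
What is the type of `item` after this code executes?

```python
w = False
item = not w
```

'not' always returns bool

bool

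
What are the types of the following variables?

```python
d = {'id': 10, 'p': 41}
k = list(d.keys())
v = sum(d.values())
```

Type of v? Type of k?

sum of int values returns int; list(...) returns list

int, list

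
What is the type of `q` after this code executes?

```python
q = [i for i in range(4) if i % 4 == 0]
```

A list comprehension [...] produces a list

list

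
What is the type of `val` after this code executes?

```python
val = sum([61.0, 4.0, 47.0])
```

sum() of floats returns float

float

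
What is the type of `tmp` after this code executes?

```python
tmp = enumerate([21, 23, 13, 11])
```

enumerate() returns an enumerate iterator object

enumerate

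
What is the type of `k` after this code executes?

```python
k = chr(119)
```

chr() returns str (single character)

str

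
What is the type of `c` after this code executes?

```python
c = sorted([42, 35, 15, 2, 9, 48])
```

sorted() always returns list

list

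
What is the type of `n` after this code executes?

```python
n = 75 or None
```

'or' returns first truthy value (75, int)

int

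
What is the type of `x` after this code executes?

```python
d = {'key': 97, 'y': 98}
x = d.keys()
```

.keys() returns a dict_keys view object

dict_keys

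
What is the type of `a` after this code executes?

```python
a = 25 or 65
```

'or' returns the first truthy value (25, which is int)

int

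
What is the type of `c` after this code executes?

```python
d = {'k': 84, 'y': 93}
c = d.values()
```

.values() returns a dict_values view object

dict_values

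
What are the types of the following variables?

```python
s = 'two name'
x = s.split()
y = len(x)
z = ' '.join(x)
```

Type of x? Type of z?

str.split() returns list; str.join() returns str

list, str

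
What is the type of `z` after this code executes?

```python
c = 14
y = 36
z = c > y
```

Comparison operators return bool

bool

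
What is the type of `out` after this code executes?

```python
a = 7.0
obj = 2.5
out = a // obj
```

float // float returns float (floor division preserves float type)

float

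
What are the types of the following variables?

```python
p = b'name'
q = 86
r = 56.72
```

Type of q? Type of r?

q is int; r is float

int, float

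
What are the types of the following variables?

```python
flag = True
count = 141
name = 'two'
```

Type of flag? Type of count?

flag is bool; count is int

bool, int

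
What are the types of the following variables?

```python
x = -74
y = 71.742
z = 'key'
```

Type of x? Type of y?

x is int; y is float

int, float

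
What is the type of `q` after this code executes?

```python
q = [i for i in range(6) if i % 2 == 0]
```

A list comprehension [...] produces a list

list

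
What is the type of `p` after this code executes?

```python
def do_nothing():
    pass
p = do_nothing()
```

A function with no return statement returns None

NoneType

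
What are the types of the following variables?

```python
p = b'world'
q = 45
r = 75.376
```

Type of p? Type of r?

p is bytes; r is float

bytes, float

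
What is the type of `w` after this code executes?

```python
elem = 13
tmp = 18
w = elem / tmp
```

int / int always returns float in Python 3 (13 / 18 = 0.722222)

float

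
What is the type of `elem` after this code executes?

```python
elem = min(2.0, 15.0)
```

min() of floats returns float

float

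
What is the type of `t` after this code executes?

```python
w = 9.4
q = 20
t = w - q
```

float - int returns float (9.4 - 20 = -10.6)

float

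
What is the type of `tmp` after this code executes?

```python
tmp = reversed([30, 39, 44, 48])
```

reversed() on a list returns a list_reverseiterator

list_reverseiterator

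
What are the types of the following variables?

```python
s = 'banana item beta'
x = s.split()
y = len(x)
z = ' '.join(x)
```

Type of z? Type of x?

str.join() returns str; str.split() returns list

str, list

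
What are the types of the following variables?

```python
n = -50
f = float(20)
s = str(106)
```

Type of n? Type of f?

n is int; f is float

int, float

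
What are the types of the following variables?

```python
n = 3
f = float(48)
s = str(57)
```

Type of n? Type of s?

n is int; s is str

int, str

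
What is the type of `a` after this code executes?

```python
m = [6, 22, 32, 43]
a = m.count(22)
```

list.count() returns int

int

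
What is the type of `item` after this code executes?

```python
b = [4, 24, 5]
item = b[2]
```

Indexing a list of ints returns int (b[2] = 5)

int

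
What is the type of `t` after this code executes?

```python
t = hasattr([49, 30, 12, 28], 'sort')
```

hasattr() returns bool

bool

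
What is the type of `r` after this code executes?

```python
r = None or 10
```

'or' with None returns the other value (10, int)

int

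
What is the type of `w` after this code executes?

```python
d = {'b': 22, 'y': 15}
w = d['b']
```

Accessing dict[str, int] with key 'b' returns int value 22

int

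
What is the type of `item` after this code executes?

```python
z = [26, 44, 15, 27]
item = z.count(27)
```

list.count() returns int

int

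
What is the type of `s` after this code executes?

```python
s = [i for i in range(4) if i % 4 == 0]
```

A list comprehension [...] produces a list

list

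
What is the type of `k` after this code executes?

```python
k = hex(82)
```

hex() returns str representation

str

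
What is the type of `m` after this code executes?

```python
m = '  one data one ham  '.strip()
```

str.strip() returns str

str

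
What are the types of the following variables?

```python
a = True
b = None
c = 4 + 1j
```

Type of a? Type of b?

a is bool; b is NoneType

bool, NoneType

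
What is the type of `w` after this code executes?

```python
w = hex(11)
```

hex() returns str representation

str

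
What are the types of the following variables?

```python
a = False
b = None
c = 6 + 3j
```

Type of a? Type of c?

a is bool; c is complex

bool, complex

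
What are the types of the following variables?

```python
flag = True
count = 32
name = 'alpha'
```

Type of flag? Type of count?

flag is bool; count is int

bool, int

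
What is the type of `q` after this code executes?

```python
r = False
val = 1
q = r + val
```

bool + int returns int (False is 0, so 0 + 1 = 1)

int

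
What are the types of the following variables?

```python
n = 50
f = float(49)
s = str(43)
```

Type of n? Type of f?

n is int; f is float

int, float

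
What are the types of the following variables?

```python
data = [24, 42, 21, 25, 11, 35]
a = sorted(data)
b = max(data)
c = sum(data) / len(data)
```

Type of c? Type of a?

int / int returns float; sorted() returns list

float, list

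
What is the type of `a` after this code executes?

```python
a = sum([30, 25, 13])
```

sum() of ints returns int

int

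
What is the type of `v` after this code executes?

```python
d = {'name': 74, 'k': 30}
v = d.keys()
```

.keys() returns a dict_keys view object

dict_keys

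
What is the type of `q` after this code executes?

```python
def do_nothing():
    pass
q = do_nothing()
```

A function with no return statement returns None

NoneType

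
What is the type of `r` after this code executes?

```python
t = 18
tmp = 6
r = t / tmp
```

int / int always returns float in Python 3 (18 / 6 = 3)

float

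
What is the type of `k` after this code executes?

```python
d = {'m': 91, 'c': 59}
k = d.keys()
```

.keys() returns a dict_keys view object

dict_keys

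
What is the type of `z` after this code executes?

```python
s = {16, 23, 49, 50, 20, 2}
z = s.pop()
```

Popping from a set of ints returns int

int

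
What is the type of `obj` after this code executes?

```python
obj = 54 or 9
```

'or' returns the first truthy value (54, which is int)

int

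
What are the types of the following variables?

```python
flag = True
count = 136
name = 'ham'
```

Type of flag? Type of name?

flag is bool; name is str

bool, str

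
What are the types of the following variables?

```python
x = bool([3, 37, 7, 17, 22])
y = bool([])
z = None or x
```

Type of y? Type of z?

bool() returns bool; None or <bool> returns the bool

bool, bool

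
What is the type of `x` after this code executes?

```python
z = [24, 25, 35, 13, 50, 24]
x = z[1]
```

Indexing a list of ints returns int (z[1] = 25)

int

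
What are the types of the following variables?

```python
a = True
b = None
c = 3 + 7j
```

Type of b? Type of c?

b is NoneType; c is complex

NoneType, complex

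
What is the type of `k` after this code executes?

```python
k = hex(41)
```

hex() returns str representation

str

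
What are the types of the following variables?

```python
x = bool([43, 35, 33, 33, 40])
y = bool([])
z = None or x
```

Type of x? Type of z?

bool() returns bool; None or <bool> returns the bool

bool, bool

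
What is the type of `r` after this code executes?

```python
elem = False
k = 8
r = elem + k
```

bool + int returns int (False is 0, so 0 + 8 = 8)

int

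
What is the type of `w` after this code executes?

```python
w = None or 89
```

'or' with None returns the other value (89, int)

int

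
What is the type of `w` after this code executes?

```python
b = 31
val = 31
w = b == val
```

Equality comparison returns bool

bool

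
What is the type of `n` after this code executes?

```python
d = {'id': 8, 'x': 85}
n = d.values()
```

.values() returns a dict_values view object

dict_values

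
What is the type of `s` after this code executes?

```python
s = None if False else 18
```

Ternary: condition is False, else branch (18) taken → int

int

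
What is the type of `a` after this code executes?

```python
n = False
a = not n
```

'not' always returns bool

bool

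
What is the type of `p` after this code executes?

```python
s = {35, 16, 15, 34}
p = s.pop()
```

Popping from a set of ints returns int

int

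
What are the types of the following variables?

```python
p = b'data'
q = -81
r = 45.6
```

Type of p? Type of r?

p is bytes; r is float

bytes, float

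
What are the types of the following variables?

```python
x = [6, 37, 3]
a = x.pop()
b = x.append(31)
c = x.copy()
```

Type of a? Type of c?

list.pop() returns the element (int); list.copy() returns list

int, list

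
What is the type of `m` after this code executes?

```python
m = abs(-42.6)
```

abs() of float returns float

float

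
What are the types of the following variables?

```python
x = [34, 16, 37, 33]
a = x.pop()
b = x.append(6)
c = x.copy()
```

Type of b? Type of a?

list.append() returns None; list.pop() returns the element (int)

NoneType, int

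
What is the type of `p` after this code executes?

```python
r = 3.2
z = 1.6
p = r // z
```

float // float returns float (floor division preserves float type)

float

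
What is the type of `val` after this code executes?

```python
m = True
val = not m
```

'not' always returns bool

bool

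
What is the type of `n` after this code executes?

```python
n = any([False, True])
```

any() returns bool

bool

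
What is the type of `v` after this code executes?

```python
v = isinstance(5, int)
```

isinstance() returns bool

bool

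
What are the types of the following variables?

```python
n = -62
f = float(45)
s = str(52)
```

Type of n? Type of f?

n is int; f is float

int, float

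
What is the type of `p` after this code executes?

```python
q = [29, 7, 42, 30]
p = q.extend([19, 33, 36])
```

list.extend() returns None

NoneType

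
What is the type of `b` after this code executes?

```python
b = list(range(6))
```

list(range(...)) returns list

list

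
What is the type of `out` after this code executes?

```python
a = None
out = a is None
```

'is' comparison returns bool

bool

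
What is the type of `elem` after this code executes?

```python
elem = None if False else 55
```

Ternary: condition is False, else branch (55) taken → int

int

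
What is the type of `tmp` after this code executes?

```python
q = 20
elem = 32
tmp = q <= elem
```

Comparison operators return bool

bool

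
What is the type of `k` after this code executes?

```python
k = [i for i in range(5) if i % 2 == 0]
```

A list comprehension [...] produces a list

list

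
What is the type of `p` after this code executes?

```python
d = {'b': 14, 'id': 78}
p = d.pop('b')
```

dict.pop() returns the value (int)

int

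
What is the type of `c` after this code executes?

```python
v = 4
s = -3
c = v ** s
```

int ** negative int returns float

float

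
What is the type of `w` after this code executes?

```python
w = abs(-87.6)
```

abs() of float returns float

float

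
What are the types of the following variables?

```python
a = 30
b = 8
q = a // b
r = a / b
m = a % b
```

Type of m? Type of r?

int % int returns int; int / int returns float

int, float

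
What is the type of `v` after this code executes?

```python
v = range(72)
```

range() returns a range object

range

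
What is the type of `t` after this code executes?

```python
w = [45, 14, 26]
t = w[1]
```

Indexing a list of ints returns int (w[1] = 14)

int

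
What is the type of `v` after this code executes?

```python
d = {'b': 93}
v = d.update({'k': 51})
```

dict.update() returns None

NoneType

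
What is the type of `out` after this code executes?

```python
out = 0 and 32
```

'and' returns the first falsy value (0, which is int)

int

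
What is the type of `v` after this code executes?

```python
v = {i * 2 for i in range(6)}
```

A set comprehension {expr for x in iterable} produces a set

set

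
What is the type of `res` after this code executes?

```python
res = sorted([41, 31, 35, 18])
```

sorted() always returns list

list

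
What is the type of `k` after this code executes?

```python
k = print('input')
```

print() returns None

NoneType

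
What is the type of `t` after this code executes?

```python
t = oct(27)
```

oct() returns str representation

str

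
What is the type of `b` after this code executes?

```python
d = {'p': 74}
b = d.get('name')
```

dict.get() returns None when key 'name' is not found and no default given

NoneType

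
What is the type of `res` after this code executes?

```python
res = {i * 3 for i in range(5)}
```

A set comprehension {expr for x in iterable} produces a set

set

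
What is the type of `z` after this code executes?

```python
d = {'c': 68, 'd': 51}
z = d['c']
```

Accessing dict[str, int] with key 'c' returns int value 68

int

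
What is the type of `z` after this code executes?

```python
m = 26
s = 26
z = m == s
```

Equality comparison returns bool

bool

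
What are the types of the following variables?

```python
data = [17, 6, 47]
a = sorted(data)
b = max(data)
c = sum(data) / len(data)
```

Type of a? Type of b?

sorted() returns list; max of ints returns int

list, int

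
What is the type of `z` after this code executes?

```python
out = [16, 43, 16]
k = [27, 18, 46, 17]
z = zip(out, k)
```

zip() returns a zip iterator object

zip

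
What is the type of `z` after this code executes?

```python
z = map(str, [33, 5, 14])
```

map() returns a map iterator object

map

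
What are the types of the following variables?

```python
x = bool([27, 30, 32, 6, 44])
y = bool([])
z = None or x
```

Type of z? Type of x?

None or <bool> returns the bool; bool() returns bool

bool, bool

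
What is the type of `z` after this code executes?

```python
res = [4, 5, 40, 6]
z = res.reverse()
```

list.reverse() returns None

NoneType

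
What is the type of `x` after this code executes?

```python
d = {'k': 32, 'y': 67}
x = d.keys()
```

.keys() returns a dict_keys view object

dict_keys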